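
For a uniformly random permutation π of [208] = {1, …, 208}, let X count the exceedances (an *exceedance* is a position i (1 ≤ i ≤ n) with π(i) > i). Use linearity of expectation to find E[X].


Write X = Σ_{i=1}^{208} X_i, where X_i = 1_{π(i) > i}.
For each fixed i, π(i) is uniform over {1, …, 208} (marginal of a uniform permutation), so P[π(i) > i] = (n − i)/n. Summing: Σ_{i=1}^{208} (n − i)/n = (0 + 1 + … + 207)/208 = 208(208 − 1)/(2·208) = (208 − 1)/2.
Hence E[X] = Σ_{i=1}^{208} (208 − i)/208 = 207/2 ≈ 103.5000.

E[X] = 207/2 = 103.5000.


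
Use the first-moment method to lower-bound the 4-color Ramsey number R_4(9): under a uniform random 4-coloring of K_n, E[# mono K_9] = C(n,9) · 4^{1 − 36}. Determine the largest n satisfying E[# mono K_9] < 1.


We need C(n, 9) · 4^{1 − 36} < 1, i.e. C(n, 9) < 4^{36 − 1} = 1180591620717411303424.
Check values of n near the boundary:
  n = 908: C(908, 9) = 1111058428637338083100; 1111058428637338083100 < 1180591620717411303424? YES
  n = 909: C(909, 9) = 1122169012923711463931; 1122169012923711463931 < 1180591620717411303424? YES
  n = 910: C(910, 9) = 1133378248346922788210; 1133378248346922788210 < 1180591620717411303424? YES
  n = 911: C(911, 9) = 1144686900492291197405; 1144686900492291197405 < 1180591620717411303424? YES
  n = 912: C(912, 9) = 1156095740032081475120; 1156095740032081475120 < 1180591620717411303424? YES
  n = 913: C(913, 9) = 1167605542753639808390; 1167605542753639808390 < 1180591620717411303424? YES
  n = 914: C(914, 9) = 1179217089587653905932; 1179217089587653905932 < 1180591620717411303424? YES
  n = 915: C(915, 9) = 1190931166636537885130; 1190931166636537885130 < 1180591620717411303424? NO
  n = 916: C(916, 9) = 1202748565202942340440; 1202748565202942340440 < 1180591620717411303424? NO
The largest n with C(n, 9) < 1180591620717411303424 is n = 914 (where E[X] = 294804272396913476483/295147905179352825856 ≈ 0.9988357). Hence R_4(9) > 914, i.e. R_4(9) ≥ 915.

Largest n = 914; hence R_4(9) > 914.


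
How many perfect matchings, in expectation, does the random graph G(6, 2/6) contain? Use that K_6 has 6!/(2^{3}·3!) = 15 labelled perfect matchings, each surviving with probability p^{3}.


K_6 has 6!/(2^{3}·3!) = 15 labelled perfect matchings.
For each such perfect matching H, let X_H = 1 if all 3 edges of H are present in G. Then P[X_H = 1] = p^{3} = (1/3)^{3} = 1/27.
Summing the indicators: E[X] = Σ_H E[X_H] = 15 · p^{3} = 15 · 1/27 = 5/9.
Numerically: E[X] ≈ 0.555556.

E[X] = 15 · (1/3)^{3} = 5/9 ≈ 0.555556.


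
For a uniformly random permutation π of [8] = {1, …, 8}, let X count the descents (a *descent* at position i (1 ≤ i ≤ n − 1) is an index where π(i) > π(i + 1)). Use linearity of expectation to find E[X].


Write X = Σ X_I over i = 1, …, 7, with X_I the indicator of one descent.
There are 7 indicators.
For each fixed i, the pair (π(i), π(i+1)) is a uniformly random ordered pair of distinct values from {1, …, 8}; by symmetry P[π(i) > π(i+1)] = 1/2.
By linearity: E[X] = 7 · (1/2) = (8 − 1) · (1/2) = 7/2 ≈ 3.50000.

E[X] = 7/2 = 3.50000.


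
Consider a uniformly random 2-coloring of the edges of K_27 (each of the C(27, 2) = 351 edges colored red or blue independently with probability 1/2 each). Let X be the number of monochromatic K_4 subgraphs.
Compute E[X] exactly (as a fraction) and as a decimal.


Let X = Σ_S X_S over the C(27, 4) = 17550 subsets S of size 4, where X_S = 1 if the K_4 on S is monochromatic.
For a fixed S, the K_4 on S has C(4, 2) = 6 edges. P[all 6 edges red] = (1/2)^6, and likewise for blue, so P[monochromatic] = 2·(1/2)^6 = 2^{1 − 6} = 1/32.
By linearity: E[X] = C(27, 4) · 2^{1 − 6} = 17550 · 1/32 = 8775/16.
Numerically: E[X] ≈ 548.4375.

E[X] = C(27,4)·2^(1−C(4,2)) = 8775/16 ≈ 548.4375.


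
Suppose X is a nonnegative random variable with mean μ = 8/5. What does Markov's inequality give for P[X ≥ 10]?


μ = E[X] = 8/5, a = 10.
Markov: P[X ≥ 10] ≤ μ/a = (8/5)/10 = 4/25.
Numerically: ≈ 0.160000.
(Since a = 10 > μ = 1.600000, the bound 4/25 is < 1 and informative.)

P[X ≥ 10] ≤ 4/25 ≈ 0.160000.


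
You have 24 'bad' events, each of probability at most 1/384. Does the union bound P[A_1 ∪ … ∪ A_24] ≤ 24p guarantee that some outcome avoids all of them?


Union bound: P[∪_{i=1}^{24} A_i] ≤ Σ_i P[A_i] ≤ 24·p = 24·(1/384) = 1/16.
Numerically: 1/16 ≈ 0.0625000.
Is 1/16 < 1? YES.
Since P[∪ A_i] ≤ 1/16 < 1, the complement has P[∩ A_i^c] ≥ 1 − 1/16 = 15/16 > 0, so some outcome avoids every A_i.

24·p = 1/16 ≈ 0.0625000; existence CERTIFIED by the union bound.


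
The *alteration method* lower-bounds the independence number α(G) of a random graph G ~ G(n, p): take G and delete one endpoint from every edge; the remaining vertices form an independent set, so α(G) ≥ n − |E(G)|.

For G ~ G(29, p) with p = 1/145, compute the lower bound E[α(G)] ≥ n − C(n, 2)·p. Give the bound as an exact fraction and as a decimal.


E[|E(G)|] = C(29, 2)·p = 406 · (1/145) = 14/5.
E[α(G)] ≥ n − E[|E(G)|] = 29 − 14/5 = 131/5.
Numerically: ≈ 26.200.
(This is only a lower bound; the true E[α(G)] may be larger.)

E[α(G)] ≥ 131/5 ≈ 26.200.


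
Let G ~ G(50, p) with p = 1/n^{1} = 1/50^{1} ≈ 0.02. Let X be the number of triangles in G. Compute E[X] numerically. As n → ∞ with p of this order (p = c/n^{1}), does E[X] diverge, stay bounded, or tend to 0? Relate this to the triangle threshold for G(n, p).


Number of potential triangles: C(50, 3) = 19600.
Each occurs with probability p³ ≈ (0.02)³ ≈ 8.00000000e-06.
By linearity: E[X] = C(50, 3)·p³ ≈ 19600 · 8.00000000e-06 ≈ 0.156800.
Here α = 1, so p = 1/n is exactly at the triangle threshold p ~ 1/n. Asymptotically E[X] → c³/6 = 1³/6 = 1/6 ≈ 0.166667, a bounded constant. In this regime the triangle count is asymptotically Poisson(c³/6).

E[X] ≈ 0.156800; in regime p = Θ(1/n^{1}) E[X] stays bounded (at the triangle threshold p ~ 1/n).


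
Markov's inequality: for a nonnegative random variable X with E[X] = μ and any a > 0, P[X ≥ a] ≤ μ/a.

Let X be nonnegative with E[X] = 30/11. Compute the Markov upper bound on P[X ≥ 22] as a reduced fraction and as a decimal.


μ = E[X] = 30/11, a = 22.
Markov: P[X ≥ 22] ≤ μ/a = (30/11)/22 = 15/121.
Numerically: ≈ 0.1240.
(Since a = 22 > μ = 2.7273, the bound 15/121 is < 1 and informative.)

P[X ≥ 22] ≤ 15/121 ≈ 0.1240.


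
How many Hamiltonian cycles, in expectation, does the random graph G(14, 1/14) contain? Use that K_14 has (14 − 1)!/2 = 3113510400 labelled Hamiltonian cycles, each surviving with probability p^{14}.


K_14 has (14 − 1)!/2 = 3113510400 labelled Hamiltonian cycles.
For each such Hamiltonian cycle H, let X_H = 1 if all 14 edges of H are present in G. Then P[X_H = 1] = p^{14} = (1/14)^{14} = 1/11112006825558016.
Summing the indicators: E[X] = Σ_H E[X_H] = 3113510400 · p^{14} = 3113510400 · 1/11112006825558016 = 868725/3100448333024.
Numerically: E[X] ≈ 2.8e-07.

E[X] = 3113510400 · (1/14)^{14} = 868725/3100448333024 ≈ 2.8e-07.


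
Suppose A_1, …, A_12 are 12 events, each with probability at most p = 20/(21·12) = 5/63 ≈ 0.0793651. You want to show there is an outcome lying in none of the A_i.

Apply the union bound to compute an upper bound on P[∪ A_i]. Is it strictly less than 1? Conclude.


Union bound: P[∪_{i=1}^{12} A_i] ≤ Σ_i P[A_i] ≤ 12·p = 12·(5/63) = 20/21.
Numerically: 20/21 ≈ 0.9523810.
Is 20/21 < 1? YES.
Since P[∪ A_i] ≤ 20/21 < 1, the complement has P[∩ A_i^c] ≥ 1 − 20/21 = 1/21 > 0, so some outcome avoids every A_i.

12·p = 20/21 ≈ 0.9523810; existence CERTIFIED by the union bound.


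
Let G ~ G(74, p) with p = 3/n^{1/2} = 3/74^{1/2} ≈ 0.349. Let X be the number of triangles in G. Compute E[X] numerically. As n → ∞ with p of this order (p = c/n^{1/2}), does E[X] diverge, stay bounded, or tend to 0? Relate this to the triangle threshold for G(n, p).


Number of potential triangles: C(74, 3) = 64824.
Each occurs with probability p³ ≈ (0.349)³ ≈ 4.24147e-02.
By linearity: E[X] = C(74, 3)·p³ ≈ 64824 · 4.24147e-02 ≈ 2749.489.
Since α = 1/2 < 1, p = c/n^{1/2} ≫ 1/n is above the triangle threshold p ~ 1/n. Asymptotically E[X] ~ (c³/6)·n^{3(1−α)} = (3³/6)·n^{1.5} → ∞; triangles are abundant w.h.p.

E[X] ≈ 2749.489; in regime p = Θ(1/n^{1/2}) E[X] diverges (above the triangle threshold p ~ 1/n).


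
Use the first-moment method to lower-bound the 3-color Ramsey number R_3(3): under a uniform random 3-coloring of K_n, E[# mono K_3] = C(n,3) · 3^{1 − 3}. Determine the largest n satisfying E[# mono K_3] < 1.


We need C(n, 3) · 3^{1 − 3} < 1, i.e. C(n, 3) < 3^{3 − 1} = 9.
Check values of n near the boundary:
  n = 3: C(3, 3) = 1; 1 < 9? YES
  n = 4: C(4, 3) = 4; 4 < 9? YES
  n = 5: C(5, 3) = 10; 10 < 9? NO
  n = 6: C(6, 3) = 20; 20 < 9? NO
  n = 7: C(7, 3) = 35; 35 < 9? NO
The largest n with C(n, 3) < 9 is n = 4 (where E[X] = 4/9 ≈ 0.444). Hence R_3(3) > 4, i.e. R_3(3) ≥ 5.

Largest n = 4; hence R_3(3) > 4.


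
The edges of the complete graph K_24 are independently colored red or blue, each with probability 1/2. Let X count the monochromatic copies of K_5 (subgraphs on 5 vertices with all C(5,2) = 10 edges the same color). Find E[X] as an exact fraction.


Let X = Σ_S X_S over the C(24, 5) = 42504 subsets S of size 5, where X_S = 1 if the K_5 on S is monochromatic.
For a fixed S, the K_5 on S has C(5, 2) = 10 edges. P[all 10 edges red] = (1/2)^10, and likewise for blue, so P[monochromatic] = 2·(1/2)^10 = 2^{1 − 10} = 1/512.
By linearity of expectation: E[X] = C(24, 5) · 2^{1 − 10} = 42504 · 1/512 = 5313/64.
Numerically: E[X] ≈ 83.01562.

E[X] = C(24,5)·2^(1−C(5,2)) = 5313/64 ≈ 83.01562.


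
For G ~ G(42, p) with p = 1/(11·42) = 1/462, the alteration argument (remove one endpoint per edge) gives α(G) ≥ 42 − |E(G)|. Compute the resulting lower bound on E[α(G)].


E[|E(G)|] = C(42, 2)·p = 861 · (1/462) = 41/22.
E[α(G)] ≥ n − E[|E(G)|] = 42 − 41/22 = 883/22.
Numerically: ≈ 40.1364.
(This is only a lower bound; the true E[α(G)] may be larger.)

E[α(G)] ≥ 883/22 ≈ 40.1364.


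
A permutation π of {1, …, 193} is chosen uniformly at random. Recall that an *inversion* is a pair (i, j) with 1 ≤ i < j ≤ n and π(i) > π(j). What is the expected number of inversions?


Write X = Σ X_I over the C(193, 2) = 18528 pairs i < j, with X_I the indicator of one inversion.
There are 18528 indicators.
For each fixed pair i < j, the values π(i) and π(j) are two distinct elements of {1, …, 193} in uniformly random order; by symmetry P[π(i) > π(j)] = 1/2.
By linearity: E[X] = 18528 · (1/2) = C(193, 2) · (1/2) = 18528/2 = 9264 ≈ 9264.00000.

E[X] = 9264 = 9264.00000.


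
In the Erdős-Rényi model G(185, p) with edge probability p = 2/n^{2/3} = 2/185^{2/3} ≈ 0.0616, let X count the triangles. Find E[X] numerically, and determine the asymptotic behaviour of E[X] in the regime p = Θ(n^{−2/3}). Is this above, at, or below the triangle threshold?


Number of potential triangles: C(185, 3) = 1038220.
Each occurs with probability p³ ≈ (0.0616)³ ≈ 2.337473e-04.
By linearity: E[X] = C(185, 3)·p³ ≈ 1038220 · 2.337473e-04 ≈ 242.6811.
Since α = 2/3 < 1, p = c/n^{2/3} ≫ 1/n is above the triangle threshold p ~ 1/n. Asymptotically E[X] ~ (c³/6)·n^{3(1−α)} = (2³/6)·n^{1} → ∞; triangles are abundant w.h.p.

E[X] ≈ 242.6811; in regime p = Θ(1/n^{2/3}) E[X] diverges (above the triangle threshold p ~ 1/n).


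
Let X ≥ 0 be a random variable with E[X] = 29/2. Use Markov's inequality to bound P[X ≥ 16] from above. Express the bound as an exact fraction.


μ = E[X] = 29/2, a = 16.
Markov: P[X ≥ 16] ≤ μ/a = (29/2)/16 = 29/32.
Numerically: ≈ 0.90625.
(Since a = 16 > μ = 14.50000, the bound 29/32 is < 1 and informative.)

P[X ≥ 16] ≤ 29/32 ≈ 0.90625.


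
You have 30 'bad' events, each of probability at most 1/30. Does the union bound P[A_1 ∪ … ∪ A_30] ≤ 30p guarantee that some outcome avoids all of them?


Union bound: P[∪_{i=1}^{30} A_i] ≤ Σ_i P[A_i] ≤ 30·p = 30·(1/30) = 1.
Numerically: 1 ≈ 1.0000000.
Is 1 < 1? NO.
Since the bound 1 is ≥ 1, the union bound is uninformative here; it does NOT by itself certify existence.

30·p = 1 ≈ 1.0000000; existence NOT certified by the union bound.


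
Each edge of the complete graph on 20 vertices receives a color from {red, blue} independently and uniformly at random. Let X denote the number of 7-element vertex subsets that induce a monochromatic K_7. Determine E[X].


Let X = Σ_S X_S over the C(20, 7) = 77520 subsets S of size 7, where X_S = 1 if the K_7 on S is monochromatic.
For a fixed S, the K_7 on S has C(7, 2) = 21 edges. P[all 21 edges red] = (1/2)^21, and likewise for blue, so P[monochromatic] = 2·(1/2)^21 = 2^{1 − 21} = 1/1048576.
By linearity: E[X] = C(20, 7) · 2^{1 − 21} = 77520 · 1/1048576 = 4845/65536.
Numerically: E[X] ≈ 0.07393.

E[X] = C(20,7)·2^(1−C(7,2)) = 4845/65536 ≈ 0.07393.


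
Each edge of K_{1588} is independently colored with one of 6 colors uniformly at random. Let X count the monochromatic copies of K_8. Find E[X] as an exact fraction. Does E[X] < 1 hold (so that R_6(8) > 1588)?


E[X] = C(1588, 8) · 6^{1 − 28} = 985402800396653769702 · 6^{−27} = 985402800396653769702/1023490369077469249536.
As a reduced fraction: E[X] = 54744600022036320539/56860576059859402752 ≈ 0.9627866.
Is E[X] < 1? YES.
Since E[X] < 1, there exists a 6-coloring of K_{1588} with no monochromatic K_8; hence R_6(8) > 1588.

E[X] = 54744600022036320539/56860576059859402752 ≈ 0.9627866; E[X] < 1, so R_6(8) > 1588.


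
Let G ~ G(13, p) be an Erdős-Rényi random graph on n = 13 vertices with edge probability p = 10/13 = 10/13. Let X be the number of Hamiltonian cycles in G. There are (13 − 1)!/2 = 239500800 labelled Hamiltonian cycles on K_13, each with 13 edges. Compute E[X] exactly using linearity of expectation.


K_13 has (13 − 1)!/2 = 239500800 labelled Hamiltonian cycles.
For each such Hamiltonian cycle H, let X_H = 1 if all 13 edges of H are present in G. Then P[X_H = 1] = p^{13} = (10/13)^{13} = 10000000000000/302875106592253.
Summing the indicators: E[X] = Σ_H E[X_H] = 239500800 · p^{13} = 239500800 · 10000000000000/302875106592253 = 2395008000000000000000/302875106592253.
Numerically: E[X] ≈ 7.908e+06.

E[X] = 239500800 · (10/13)^{13} = 2395008000000000000000/302875106592253 ≈ 7.908e+06.


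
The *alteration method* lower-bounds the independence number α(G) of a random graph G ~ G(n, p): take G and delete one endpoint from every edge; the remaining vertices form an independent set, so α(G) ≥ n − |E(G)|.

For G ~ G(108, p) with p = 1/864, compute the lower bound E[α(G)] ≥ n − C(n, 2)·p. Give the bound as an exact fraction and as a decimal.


E[|E(G)|] = C(108, 2)·p = 5778 · (1/864) = 107/16.
E[α(G)] ≥ n − E[|E(G)|] = 108 − 107/16 = 1621/16.
Numerically: ≈ 101.312500.
(This is only a lower bound; the true E[α(G)] may be larger.)

E[α(G)] ≥ 1621/16 ≈ 101.312500.


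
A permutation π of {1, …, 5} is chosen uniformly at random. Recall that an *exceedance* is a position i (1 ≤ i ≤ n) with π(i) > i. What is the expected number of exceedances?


Write X = Σ_{i=1}^{5} X_i, where X_i = 1_{π(i) > i}.
For each fixed i, π(i) is uniform over {1, …, 5} (marginal of a uniform permutation), so P[π(i) > i] = (n − i)/n. Summing: Σ_{i=1}^{5} (n − i)/n = (0 + 1 + … + 4)/5 = 5(5 − 1)/(2·5) = (5 − 1)/2.
Hence E[X] = Σ_{i=1}^{5} (5 − i)/5 = 2 ≈ 2.0000.

E[X] = 2 = 2.0000.


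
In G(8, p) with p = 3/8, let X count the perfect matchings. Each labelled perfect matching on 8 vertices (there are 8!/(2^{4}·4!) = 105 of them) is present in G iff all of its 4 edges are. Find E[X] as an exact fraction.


K_8 has 8!/(2^{4}·4!) = 105 labelled perfect matchings.
For each such perfect matching H, let X_H = 1 if all 4 edges of H are present in G. Then P[X_H = 1] = p^{4} = (3/8)^{4} = 81/4096.
By linearity of expectation: E[X] = Σ_H E[X_H] = 105 · p^{4} = 105 · 81/4096 = 8505/4096.
Numerically: E[X] ≈ 2.0764.

E[X] = 105 · (3/8)^{4} = 8505/4096 ≈ 2.0764.


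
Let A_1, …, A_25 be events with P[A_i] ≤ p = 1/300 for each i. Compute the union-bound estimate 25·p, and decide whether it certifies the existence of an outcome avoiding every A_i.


Union bound: P[∪_{i=1}^{25} A_i] ≤ Σ_i P[A_i] ≤ 25·p = 25·(1/300) = 1/12.
Numerically: 1/12 ≈ 0.0833333.
Is 1/12 < 1? YES.
Since P[∪ A_i] ≤ 1/12 < 1, the complement has P[∩ A_i^c] ≥ 1 − 1/12 = 11/12 > 0, so some outcome avoids every A_i.

25·p = 1/12 ≈ 0.0833333; existence CERTIFIED by the union bound.


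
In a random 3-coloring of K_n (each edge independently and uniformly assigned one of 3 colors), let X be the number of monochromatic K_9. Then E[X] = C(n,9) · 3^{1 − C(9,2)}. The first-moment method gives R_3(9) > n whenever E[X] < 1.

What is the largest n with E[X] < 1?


We need C(n, 9) · 3^{1 − 36} < 1, i.e. C(n, 9) < 3^{36 − 1} = 50031545098999707.
Check values of n near the boundary:
  n = 299: C(299, 9) = 46610674441390059; 46610674441390059 < 50031545098999707? YES
  n = 300: C(300, 9) = 48052241692154700; 48052241692154700 < 50031545098999707? YES
  n = 301: C(301, 9) = 49533303936090975; 49533303936090975 < 50031545098999707? YES
  n = 302: C(302, 9) = 51054804739588650; 51054804739588650 < 50031545098999707? NO
  n = 303: C(303, 9) = 52617706925494425; 52617706925494425 < 50031545098999707? NO
  n = 304: C(304, 9) = 54222992899492560; 54222992899492560 < 50031545098999707? NO
The largest n with C(n, 9) < 50031545098999707 is n = 301 (where E[X] = 16511101312030325/16677181699666569 ≈ 0.990). Hence R_3(9) > 301, i.e. R_3(9) ≥ 302.

Largest n = 301; hence R_3(9) > 301.


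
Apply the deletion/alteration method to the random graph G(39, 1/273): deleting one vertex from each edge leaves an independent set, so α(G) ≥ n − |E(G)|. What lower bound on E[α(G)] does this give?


E[|E(G)|] = C(39, 2)·p = 741 · (1/273) = 19/7.
E[α(G)] ≥ n − E[|E(G)|] = 39 − 19/7 = 254/7.
Numerically: ≈ 36.2857.
(This is only a lower bound; the true E[α(G)] may be larger.)

E[α(G)] ≥ 254/7 ≈ 36.2857.


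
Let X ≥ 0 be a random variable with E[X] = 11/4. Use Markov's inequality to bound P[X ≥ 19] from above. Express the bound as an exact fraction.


μ = E[X] = 11/4, a = 19.
Markov: P[X ≥ 19] ≤ μ/a = (11/4)/19 = 11/76.
Numerically: ≈ 0.144737.
(Since a = 19 > μ = 2.750000, the bound 11/76 is < 1 and informative.)

P[X ≥ 19] ≤ 11/76 ≈ 0.144737.


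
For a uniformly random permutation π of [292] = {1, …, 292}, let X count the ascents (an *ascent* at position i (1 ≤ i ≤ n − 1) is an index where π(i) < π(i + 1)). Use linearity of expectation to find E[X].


Write X = Σ X_I over i = 1, …, 291, with X_I the indicator of one ascent.
There are 291 indicators.
For each fixed i, the pair (π(i), π(i+1)) is a uniformly random ordered pair of distinct values from {1, …, 292}; by symmetry P[π(i) < π(i+1)] = 1/2.
By linearity: E[X] = 291 · (1/2) = (292 − 1) · (1/2) = 291/2 ≈ 145.50000.

E[X] = 291/2 = 145.50000.


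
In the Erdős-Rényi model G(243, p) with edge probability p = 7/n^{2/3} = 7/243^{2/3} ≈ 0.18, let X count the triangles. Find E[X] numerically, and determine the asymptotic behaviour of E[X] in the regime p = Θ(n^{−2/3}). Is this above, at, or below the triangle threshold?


Number of potential triangles: C(243, 3) = 2362041.
Each occurs with probability p³ ≈ (0.18)³ ≈ 5.80874e-03.
By linearity: E[X] = C(243, 3)·p³ ≈ 2362041 · 5.80874e-03 ≈ 13720.471.
Since α = 2/3 < 1, p = c/n^{2/3} ≫ 1/n is above the triangle threshold p ~ 1/n. Asymptotically E[X] ~ (c³/6)·n^{3(1−α)} = (7³/6)·n^{1} → ∞; triangles are abundant w.h.p.

E[X] ≈ 13720.471; in regime p = Θ(1/n^{2/3}) E[X] diverges (above the triangle threshold p ~ 1/n).


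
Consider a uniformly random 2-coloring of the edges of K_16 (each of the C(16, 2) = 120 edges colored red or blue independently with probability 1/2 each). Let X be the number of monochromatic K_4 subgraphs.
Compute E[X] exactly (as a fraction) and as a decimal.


Let X = Σ_S X_S over the C(16, 4) = 1820 subsets S of size 4, where X_S = 1 if the K_4 on S is monochromatic.
For a fixed S, the K_4 on S has C(4, 2) = 6 edges. P[all 6 edges red] = (1/2)^6, and likewise for blue, so P[monochromatic] = 2·(1/2)^6 = 2^{1 − 6} = 1/32.
Summing: E[X] = C(16, 4) · 2^{1 − 6} = 1820 · 1/32 = 455/8.
Numerically: E[X] ≈ 56.875000.

E[X] = C(16,4)·2^(1−C(4,2)) = 455/8 ≈ 56.875000.


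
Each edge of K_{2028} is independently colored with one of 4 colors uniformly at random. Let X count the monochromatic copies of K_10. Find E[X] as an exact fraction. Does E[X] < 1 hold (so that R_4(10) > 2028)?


E[X] = C(2028, 10) · 4^{1 − 45} = 317149973285521499299300410 · 4^{−44} = 317149973285521499299300410/309485009821345068724781056.
As a reduced fraction: E[X] = 158574986642760749649650205/154742504910672534362390528 ≈ 1.02477.
Is E[X] < 1? NO.
Since E[X] ≥ 1, the first-moment bound is inconclusive at n = 2028; it does NOT by itself certify R_4(10) > 2028.

E[X] = 158574986642760749649650205/154742504910672534362390528 ≈ 1.02477; E[X] ≥ 1; first-moment method inconclusive here.


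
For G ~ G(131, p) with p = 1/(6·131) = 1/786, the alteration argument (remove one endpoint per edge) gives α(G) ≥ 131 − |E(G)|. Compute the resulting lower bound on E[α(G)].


E[|E(G)|] = C(131, 2)·p = 8515 · (1/786) = 65/6.
E[α(G)] ≥ n − E[|E(G)|] = 131 − 65/6 = 721/6.
Numerically: ≈ 120.16667.
(This is only a lower bound; the true E[α(G)] may be larger.)

E[α(G)] ≥ 721/6 ≈ 120.16667.


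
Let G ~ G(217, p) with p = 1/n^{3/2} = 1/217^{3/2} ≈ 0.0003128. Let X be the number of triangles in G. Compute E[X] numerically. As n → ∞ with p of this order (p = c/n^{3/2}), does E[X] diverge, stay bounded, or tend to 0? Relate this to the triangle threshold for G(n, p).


Number of potential triangles: C(217, 3) = 1679580.
Each occurs with probability p³ ≈ (0.0003128)³ ≈ 3.061478e-11.
By linearity: E[X] = C(217, 3)·p³ ≈ 1679580 · 3.061478e-11 ≈ 0.0001.
Since α = 3/2 > 1, p = c/n^{3/2} = o(1/n) is below the triangle threshold p ~ 1/n. Asymptotically E[X] ~ (c³/6)·n^{3(1−α)} = (1³/6)·n^{-1.5} → 0, so by Markov's inequality G has no triangles w.h.p.

E[X] ≈ 0.0001; in regime p = Θ(1/n^{3/2}) E[X] tends to 0 (below the triangle threshold p ~ 1/n).


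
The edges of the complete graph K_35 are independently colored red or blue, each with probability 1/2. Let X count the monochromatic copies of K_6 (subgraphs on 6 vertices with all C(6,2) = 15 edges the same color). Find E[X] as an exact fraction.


Let X = Σ_S X_S over the C(35, 6) = 1623160 subsets S of size 6, where X_S = 1 if the K_6 on S is monochromatic.
For a fixed S, the K_6 on S has C(6, 2) = 15 edges. P[all 15 edges red] = (1/2)^15, and likewise for blue, so P[monochromatic] = 2·(1/2)^15 = 2^{1 − 15} = 1/16384.
By linearity of expectation: E[X] = C(35, 6) · 2^{1 − 15} = 1623160 · 1/16384 = 202895/2048.
Numerically: E[X] ≈ 99.070.

E[X] = C(35,6)·2^(1−C(6,2)) = 202895/2048 ≈ 99.070.


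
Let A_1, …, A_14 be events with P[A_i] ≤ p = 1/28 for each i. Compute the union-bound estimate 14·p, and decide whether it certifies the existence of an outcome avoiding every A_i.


Union bound: P[∪_{i=1}^{14} A_i] ≤ Σ_i P[A_i] ≤ 14·p = 14·(1/28) = 1/2.
Numerically: 1/2 ≈ 0.500000.
Is 1/2 < 1? YES.
Since P[∪ A_i] ≤ 1/2 < 1, the complement has P[∩ A_i^c] ≥ 1 − 1/2 = 1/2 > 0, so some outcome avoids every A_i.

14·p = 1/2 ≈ 0.500000; existence CERTIFIED by the union bound.


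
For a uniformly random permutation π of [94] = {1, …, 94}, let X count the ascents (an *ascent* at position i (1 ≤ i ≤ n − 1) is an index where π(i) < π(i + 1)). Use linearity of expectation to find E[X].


Write X = Σ X_I over i = 1, …, 93, with X_I the indicator of one ascent.
There are 93 indicators.
For each fixed i, the pair (π(i), π(i+1)) is a uniformly random ordered pair of distinct values from {1, …, 94}; by symmetry P[π(i) < π(i+1)] = 1/2.
By linearity: E[X] = 93 · (1/2) = (94 − 1) · (1/2) = 93/2 ≈ 46.50000.

E[X] = 93/2 = 46.50000.


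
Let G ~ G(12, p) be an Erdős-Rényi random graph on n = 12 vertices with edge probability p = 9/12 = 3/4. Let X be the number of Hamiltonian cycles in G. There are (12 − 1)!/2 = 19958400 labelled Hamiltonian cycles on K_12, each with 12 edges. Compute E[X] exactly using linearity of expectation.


K_12 has (12 − 1)!/2 = 19958400 labelled Hamiltonian cycles.
For each such Hamiltonian cycle H, let X_H = 1 if all 12 edges of H are present in G. Then P[X_H = 1] = p^{12} = (3/4)^{12} = 531441/16777216.
By linearity of expectation: E[X] = Σ_H E[X_H] = 19958400 · p^{12} = 19958400 · 531441/16777216 = 82864937925/131072.
Numerically: E[X] ≈ 632209.

E[X] = 19958400 · (3/4)^{12} = 82864937925/131072 ≈ 632209.


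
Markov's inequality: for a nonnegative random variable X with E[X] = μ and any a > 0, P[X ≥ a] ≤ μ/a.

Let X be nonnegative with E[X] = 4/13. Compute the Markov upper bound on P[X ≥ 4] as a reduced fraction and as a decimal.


μ = E[X] = 4/13, a = 4.
Markov: P[X ≥ 4] ≤ μ/a = (4/13)/4 = 1/13.
Numerically: ≈ 0.076923.
(Since a = 4 > μ = 0.307692, the bound 1/13 is < 1 and informative.)

P[X ≥ 4] ≤ 1/13 ≈ 0.076923.


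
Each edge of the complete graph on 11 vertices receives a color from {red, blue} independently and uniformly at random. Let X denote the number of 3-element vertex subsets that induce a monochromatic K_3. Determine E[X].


Let X = Σ_S X_S over the C(11, 3) = 165 subsets S of size 3, where X_S = 1 if the K_3 on S is monochromatic.
For a fixed S, the K_3 on S has C(3, 2) = 3 edges. P[all 3 edges red] = (1/2)^3, and likewise for blue, so P[monochromatic] = 2·(1/2)^3 = 2^{1 − 3} = 1/4.
By linearity: E[X] = C(11, 3) · 2^{1 − 3} = 165 · 1/4 = 165/4.
Numerically: E[X] ≈ 41.250.

E[X] = C(11,3)·2^(1−C(3,2)) = 165/4 ≈ 41.250.


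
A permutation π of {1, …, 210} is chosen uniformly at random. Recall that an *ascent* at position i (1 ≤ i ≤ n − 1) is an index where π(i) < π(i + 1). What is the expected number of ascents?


Write X = Σ X_I over i = 1, …, 209, with X_I the indicator of one ascent.
There are 209 indicators.
For each fixed i, the pair (π(i), π(i+1)) is a uniformly random ordered pair of distinct values from {1, …, 210}; by symmetry P[π(i) < π(i+1)] = 1/2.
By linearity: E[X] = 209 · (1/2) = (210 − 1) · (1/2) = 209/2 ≈ 104.50000.

E[X] = 209/2 = 104.50000.


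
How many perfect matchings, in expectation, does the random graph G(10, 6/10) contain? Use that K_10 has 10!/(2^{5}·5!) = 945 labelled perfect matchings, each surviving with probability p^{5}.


K_10 has 10!/(2^{5}·5!) = 945 labelled perfect matchings.
For each such perfect matching H, let X_H = 1 if all 5 edges of H are present in G. Then P[X_H = 1] = p^{5} = (3/5)^{5} = 243/3125.
By linearity of expectation: E[X] = Σ_H E[X_H] = 945 · p^{5} = 945 · 243/3125 = 45927/625.
Numerically: E[X] ≈ 73.5.

E[X] = 945 · (3/5)^{5} = 45927/625 ≈ 73.5.


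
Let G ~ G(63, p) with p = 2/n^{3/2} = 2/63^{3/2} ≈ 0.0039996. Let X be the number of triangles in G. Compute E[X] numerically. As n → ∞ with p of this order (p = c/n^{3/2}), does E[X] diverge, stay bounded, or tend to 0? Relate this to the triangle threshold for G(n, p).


Number of potential triangles: C(63, 3) = 39711.
Each occurs with probability p³ ≈ (0.0039996)³ ≈ 6.3981956e-08.
By linearity: E[X] = C(63, 3)·p³ ≈ 39711 · 6.3981956e-08 ≈ 0.00254.
Since α = 3/2 > 1, p = c/n^{3/2} = o(1/n) is below the triangle threshold p ~ 1/n. Asymptotically E[X] ~ (c³/6)·n^{3(1−α)} = (2³/6)·n^{-1.5} → 0, so by Markov's inequality G has no triangles w.h.p.

E[X] ≈ 0.00254; in regime p = Θ(1/n^{3/2}) E[X] tends to 0 (below the triangle threshold p ~ 1/n).


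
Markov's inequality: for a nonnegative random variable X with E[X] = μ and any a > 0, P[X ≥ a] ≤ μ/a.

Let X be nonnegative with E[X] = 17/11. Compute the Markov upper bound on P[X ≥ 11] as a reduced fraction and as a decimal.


μ = E[X] = 17/11, a = 11.
Markov: P[X ≥ 11] ≤ μ/a = (17/11)/11 = 17/121.
Numerically: ≈ 0.140.
(Since a = 11 > μ = 1.545, the bound 17/121 is < 1 and informative.)

P[X ≥ 11] ≤ 17/121 ≈ 0.140.


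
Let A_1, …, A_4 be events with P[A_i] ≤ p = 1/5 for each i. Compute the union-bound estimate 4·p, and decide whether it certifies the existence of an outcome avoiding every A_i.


Union bound: P[∪_{i=1}^{4} A_i] ≤ Σ_i P[A_i] ≤ 4·p = 4·(1/5) = 4/5.
Numerically: 4/5 ≈ 0.8000.
Is 4/5 < 1? YES.
Since P[∪ A_i] ≤ 4/5 < 1, the complement has P[∩ A_i^c] ≥ 1 − 4/5 = 1/5 > 0, so some outcome avoids every A_i.

4·p = 4/5 ≈ 0.8000; existence CERTIFIED by the union bound.


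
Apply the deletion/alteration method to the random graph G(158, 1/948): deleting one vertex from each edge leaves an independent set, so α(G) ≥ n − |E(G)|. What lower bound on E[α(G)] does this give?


E[|E(G)|] = C(158, 2)·p = 12403 · (1/948) = 157/12.
E[α(G)] ≥ n − E[|E(G)|] = 158 − 157/12 = 1739/12.
Numerically: ≈ 144.916667.
(This is only a lower bound; the true E[α(G)] may be larger.)

E[α(G)] ≥ 1739/12 ≈ 144.916667.


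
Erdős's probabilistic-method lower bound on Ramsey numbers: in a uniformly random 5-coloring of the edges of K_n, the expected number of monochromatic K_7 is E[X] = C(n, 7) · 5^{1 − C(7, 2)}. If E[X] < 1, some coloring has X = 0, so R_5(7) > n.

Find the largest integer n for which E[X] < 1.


We need C(n, 7) · 5^{1 − 21} < 1, i.e. C(n, 7) < 5^{21 − 1} = 95367431640625.
Check values of n near the boundary:
  n = 336: C(336, 7) = 90079147136880; 90079147136880 < 95367431640625? YES
  n = 337: C(337, 7) = 91989916924632; 91989916924632 < 95367431640625? YES
  n = 338: C(338, 7) = 93935323022736; 93935323022736 < 95367431640625? YES
  n = 339: C(339, 7) = 95915887062372; 95915887062372 < 95367431640625? NO
  n = 340: C(340, 7) = 97932136940560; 97932136940560 < 95367431640625? NO
The largest n with C(n, 7) < 95367431640625 is n = 338 (where E[X] = 93935323022736/95367431640625 ≈ 0.9849833). Hence R_5(7) > 338, i.e. R_5(7) ≥ 339.

Largest n = 338; hence R_5(7) > 338.


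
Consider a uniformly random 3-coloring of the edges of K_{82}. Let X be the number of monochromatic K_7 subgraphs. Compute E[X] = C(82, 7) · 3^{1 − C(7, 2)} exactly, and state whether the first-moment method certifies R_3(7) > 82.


E[X] = C(82, 7) · 3^{1 − 21} = 3801756816 · 3^{−20} = 3801756816/3486784401.
As a reduced fraction: E[X] = 140805808/129140163 ≈ 1.0903332.
Is E[X] < 1? NO.
Since E[X] ≥ 1, the first-moment bound is inconclusive at n = 82; it does NOT by itself certify R_3(7) > 82.

E[X] = 140805808/129140163 ≈ 1.0903332; E[X] ≥ 1; first-moment method inconclusive here.


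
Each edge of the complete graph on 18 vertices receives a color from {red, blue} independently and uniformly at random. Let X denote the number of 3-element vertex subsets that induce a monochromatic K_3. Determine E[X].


Let X = Σ_S X_S over the C(18, 3) = 816 subsets S of size 3, where X_S = 1 if the K_3 on S is monochromatic.
For a fixed S, the K_3 on S has C(3, 2) = 3 edges. P[all 3 edges red] = (1/2)^3, and likewise for blue, so P[monochromatic] = 2·(1/2)^3 = 2^{1 − 3} = 1/4.
Summing: E[X] = C(18, 3) · 2^{1 − 3} = 816 · 1/4 = 204.
Numerically: E[X] ≈ 204.0000.

E[X] = C(18,3)·2^(1−C(3,2)) = 204 ≈ 204.0000.


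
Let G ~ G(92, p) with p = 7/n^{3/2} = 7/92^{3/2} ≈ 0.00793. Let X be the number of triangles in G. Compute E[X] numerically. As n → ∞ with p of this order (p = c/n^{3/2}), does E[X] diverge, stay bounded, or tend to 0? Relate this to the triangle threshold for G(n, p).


Number of potential triangles: C(92, 3) = 125580.
Each occurs with probability p³ ≈ (0.00793)³ ≈ 4.99170e-07.
By linearity: E[X] = C(92, 3)·p³ ≈ 125580 · 4.99170e-07 ≈ 0.063.
Since α = 3/2 > 1, p = c/n^{3/2} = o(1/n) is below the triangle threshold p ~ 1/n. Asymptotically E[X] ~ (c³/6)·n^{3(1−α)} = (7³/6)·n^{-1.5} → 0, so by Markov's inequality G has no triangles w.h.p.

E[X] ≈ 0.063; in regime p = Θ(1/n^{3/2}) E[X] tends to 0 (below the triangle threshold p ~ 1/n).


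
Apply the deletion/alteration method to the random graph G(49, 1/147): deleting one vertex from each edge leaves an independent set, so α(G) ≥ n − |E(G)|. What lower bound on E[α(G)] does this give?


E[|E(G)|] = C(49, 2)·p = 1176 · (1/147) = 8.
E[α(G)] ≥ n − E[|E(G)|] = 49 − 8 = 41.
Numerically: ≈ 41.00000.
(This is only a lower bound; the true E[α(G)] may be larger.)

E[α(G)] ≥ 41 ≈ 41.00000.


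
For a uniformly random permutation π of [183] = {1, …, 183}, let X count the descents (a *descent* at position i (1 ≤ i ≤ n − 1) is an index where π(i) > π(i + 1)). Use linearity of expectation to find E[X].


Write X = Σ X_I over i = 1, …, 182, with X_I the indicator of one descent.
There are 182 indicators.
For each fixed i, the pair (π(i), π(i+1)) is a uniformly random ordered pair of distinct values from {1, …, 183}; by symmetry P[π(i) > π(i+1)] = 1/2.
By linearity: E[X] = 182 · (1/2) = (183 − 1) · (1/2) = 91 ≈ 91.0000.

E[X] = 91 = 91.0000.


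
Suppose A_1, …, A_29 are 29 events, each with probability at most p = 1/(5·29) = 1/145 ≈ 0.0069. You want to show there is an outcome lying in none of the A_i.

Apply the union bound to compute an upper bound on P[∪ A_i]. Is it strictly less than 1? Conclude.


Union bound: P[∪_{i=1}^{29} A_i] ≤ Σ_i P[A_i] ≤ 29·p = 29·(1/145) = 1/5.
Numerically: 1/5 ≈ 0.2000.
Is 1/5 < 1? YES.
Since P[∪ A_i] ≤ 1/5 < 1, the complement has P[∩ A_i^c] ≥ 1 − 1/5 = 4/5 > 0, so some outcome avoids every A_i.

29·p = 1/5 ≈ 0.2000; existence CERTIFIED by the union bound.


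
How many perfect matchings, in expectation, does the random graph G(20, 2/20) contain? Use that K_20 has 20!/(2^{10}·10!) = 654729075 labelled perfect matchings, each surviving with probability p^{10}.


K_20 has 20!/(2^{10}·10!) = 654729075 labelled perfect matchings.
For each such perfect matching H, let X_H = 1 if all 10 edges of H are present in G. Then P[X_H = 1] = p^{10} = (1/10)^{10} = 1/10000000000.
By linearity of expectation: E[X] = Σ_H E[X_H] = 654729075 · p^{10} = 654729075 · 1/10000000000 = 26189163/400000000.
Numerically: E[X] ≈ 0.065473.

E[X] = 654729075 · (1/10)^{10} = 26189163/400000000 ≈ 0.065473.


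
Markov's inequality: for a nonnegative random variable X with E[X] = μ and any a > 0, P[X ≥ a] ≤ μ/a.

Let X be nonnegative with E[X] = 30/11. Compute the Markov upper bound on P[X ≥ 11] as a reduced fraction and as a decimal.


μ = E[X] = 30/11, a = 11.
Markov: P[X ≥ 11] ≤ μ/a = (30/11)/11 = 30/121.
Numerically: ≈ 0.247934.
(Since a = 11 > μ = 2.727273, the bound 30/121 is < 1 and informative.)

P[X ≥ 11] ≤ 30/121 ≈ 0.247934.


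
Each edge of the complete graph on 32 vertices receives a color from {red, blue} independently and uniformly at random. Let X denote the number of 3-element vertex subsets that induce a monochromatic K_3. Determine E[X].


Let X = Σ_S X_S over the C(32, 3) = 4960 subsets S of size 3, where X_S = 1 if the K_3 on S is monochromatic.
For a fixed S, the K_3 on S has C(3, 2) = 3 edges. P[all 3 edges red] = (1/2)^3, and likewise for blue, so P[monochromatic] = 2·(1/2)^3 = 2^{1 − 3} = 1/4.
Summing: E[X] = C(32, 3) · 2^{1 − 3} = 4960 · 1/4 = 1240.
Numerically: E[X] ≈ 1240.000000.

E[X] = C(32,3)·2^(1−C(3,2)) = 1240 ≈ 1240.000000.


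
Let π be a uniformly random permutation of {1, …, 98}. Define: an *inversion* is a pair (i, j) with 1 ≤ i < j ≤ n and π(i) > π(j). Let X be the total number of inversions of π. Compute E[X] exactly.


Write X = Σ X_I over the C(98, 2) = 4753 pairs i < j, with X_I the indicator of one inversion.
There are 4753 indicators.
For each fixed pair i < j, the values π(i) and π(j) are two distinct elements of {1, …, 98} in uniformly random order; by symmetry P[π(i) > π(j)] = 1/2.
By linearity: E[X] = 4753 · (1/2) = C(98, 2) · (1/2) = 4753/2 = 4753/2 ≈ 2376.500.

E[X] = 4753/2 = 2376.500.


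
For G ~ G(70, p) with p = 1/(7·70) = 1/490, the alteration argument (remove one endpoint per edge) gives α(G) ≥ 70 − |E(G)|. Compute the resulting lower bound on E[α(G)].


E[|E(G)|] = C(70, 2)·p = 2415 · (1/490) = 69/14.
E[α(G)] ≥ n − E[|E(G)|] = 70 − 69/14 = 911/14.
Numerically: ≈ 65.071429.
(This is only a lower bound; the true E[α(G)] may be larger.)

E[α(G)] ≥ 911/14 ≈ 65.071429.


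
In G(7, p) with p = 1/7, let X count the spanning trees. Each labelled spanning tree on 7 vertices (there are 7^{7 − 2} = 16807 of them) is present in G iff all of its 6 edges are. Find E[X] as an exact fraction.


K_7 has 7^{7 − 2} = 16807 labelled spanning trees.
For each such spanning tree H, let X_H = 1 if all 6 edges of H are present in G. Then P[X_H = 1] = p^{6} = (1/7)^{6} = 1/117649.
By linearity: E[X] = Σ_H E[X_H] = 16807 · p^{6} = 16807 · 1/117649 = 1/7.
Numerically: E[X] ≈ 0.14286.

E[X] = 16807 · (1/7)^{6} = 1/7 ≈ 0.14286.


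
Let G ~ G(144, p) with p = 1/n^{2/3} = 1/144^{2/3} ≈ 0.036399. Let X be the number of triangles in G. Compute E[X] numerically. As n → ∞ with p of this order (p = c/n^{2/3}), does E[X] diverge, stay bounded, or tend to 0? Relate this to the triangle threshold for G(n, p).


Number of potential triangles: C(144, 3) = 487344.
Each occurs with probability p³ ≈ (0.036399)³ ≈ 4.8225309e-05.
By linearity: E[X] = C(144, 3)·p³ ≈ 487344 · 4.8225309e-05 ≈ 23.50231.
Since α = 2/3 < 1, p = c/n^{2/3} ≫ 1/n is above the triangle threshold p ~ 1/n. Asymptotically E[X] ~ (c³/6)·n^{3(1−α)} = (1³/6)·n^{1} → ∞; triangles are abundant w.h.p.

E[X] ≈ 23.50231; in regime p = Θ(1/n^{2/3}) E[X] diverges (above the triangle threshold p ~ 1/n).


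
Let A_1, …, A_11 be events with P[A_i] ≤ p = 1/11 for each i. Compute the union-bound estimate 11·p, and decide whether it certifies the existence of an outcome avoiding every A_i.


Union bound: P[∪_{i=1}^{11} A_i] ≤ Σ_i P[A_i] ≤ 11·p = 11·(1/11) = 1.
Numerically: 1 ≈ 1.0000000.
Is 1 < 1? NO.
Since the bound 1 is ≥ 1, the union bound is uninformative here; it does NOT by itself certify existence.

11·p = 1 ≈ 1.0000000; existence NOT certified by the union bound.


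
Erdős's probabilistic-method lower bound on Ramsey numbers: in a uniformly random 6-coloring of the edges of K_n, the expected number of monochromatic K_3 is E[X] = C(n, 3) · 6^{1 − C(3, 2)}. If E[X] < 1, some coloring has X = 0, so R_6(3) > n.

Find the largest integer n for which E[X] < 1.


We need C(n, 3) · 6^{1 − 3} < 1, i.e. C(n, 3) < 6^{3 − 1} = 36.
Check values of n near the boundary:
  n = 3: C(3, 3) = 1; 1 < 36? YES
  n = 4: C(4, 3) = 4; 4 < 36? YES
  n = 5: C(5, 3) = 10; 10 < 36? YES
  n = 6: C(6, 3) = 20; 20 < 36? YES
  n = 7: C(7, 3) = 35; 35 < 36? YES
  n = 8: C(8, 3) = 56; 56 < 36? NO
  n = 9: C(9, 3) = 84; 84 < 36? NO
The largest n with C(n, 3) < 36 is n = 7 (where E[X] = 35/36 ≈ 0.9722). Hence R_6(3) > 7, i.e. R_6(3) ≥ 8.

Largest n = 7; hence R_6(3) > 7.


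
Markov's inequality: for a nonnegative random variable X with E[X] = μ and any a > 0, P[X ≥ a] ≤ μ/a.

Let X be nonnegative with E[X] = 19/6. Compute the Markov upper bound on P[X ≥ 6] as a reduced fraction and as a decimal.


μ = E[X] = 19/6, a = 6.
Markov: P[X ≥ 6] ≤ μ/a = (19/6)/6 = 19/36.
Numerically: ≈ 0.5278.
(Since a = 6 > μ = 3.1667, the bound 19/36 is < 1 and informative.)

P[X ≥ 6] ≤ 19/36 ≈ 0.5278.
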